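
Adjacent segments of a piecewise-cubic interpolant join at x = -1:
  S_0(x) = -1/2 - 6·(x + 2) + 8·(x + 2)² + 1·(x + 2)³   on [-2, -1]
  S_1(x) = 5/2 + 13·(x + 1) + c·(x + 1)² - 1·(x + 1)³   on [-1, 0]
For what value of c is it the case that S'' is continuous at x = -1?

S_0''(x) = 16 + 6·(x + 2), so S_0''(-1) = 22. On the right, S_1''(-1) = 2c, so c = 11.

11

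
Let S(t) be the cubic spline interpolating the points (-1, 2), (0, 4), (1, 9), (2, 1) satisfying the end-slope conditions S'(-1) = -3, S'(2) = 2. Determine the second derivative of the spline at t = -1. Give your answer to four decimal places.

With m_i denoting the second derivative at x_i, h_i = 1, 1, 1, and Δ_i = (y_(i+1) − y_i)/h_i = 2, 5, -8:
  1·m_0 + 4·m_1 + 1·m_2 = 6(Δ_1 - Δ_0) = 18
  1·m_1 + 4·m_2 + 1·m_3 = 6(Δ_2 - Δ_1) = -78
Clamped end conditions give two more equations: 2h_0·m_0 + h_0·m_1 = 6(Δ_0 - S'(-1)) = 30 and h_2·m_2 + 2h_2·m_3 = 6(S'(2) - Δ_2) = 60.
Solving: m_0 = 146/15, m_1 = 158/15, m_2 = -508/15, m_3 = 704/15.

9.7333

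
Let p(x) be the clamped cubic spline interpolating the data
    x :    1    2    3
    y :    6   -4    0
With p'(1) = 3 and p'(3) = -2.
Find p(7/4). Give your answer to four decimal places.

Write M_i for p''(x_i). With h_i = 1, 1 and divided differences Δ_i = -10, 4, the continuity of p' gives the tridiagonal system
  1·M_0 + 4·M_1 + 1·M_2 = 6(Δ_1 - Δ_0) = 84
Clamped end conditions give two more equations: 2h_0·M_0 + h_0·M_1 = 6(Δ_0 - p'(1)) = -78 and h_1·M_1 + 2h_1·M_2 = 6(p'(3) - Δ_1) = -36.
Hence M_0 = -125/2, M_1 = 47, M_2 = -83/2.
On [1, 2], p(x) = 6 + 3·(x - 1) - 125/4·(x - 1)² + 73/4·(x - 1)³.
With (x - 1) = 3/4: p(7/4) = -417/256.

-1.6289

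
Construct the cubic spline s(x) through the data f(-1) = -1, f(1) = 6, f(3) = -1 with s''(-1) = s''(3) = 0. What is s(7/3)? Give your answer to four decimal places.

Let M_i = s''(x_i). Step sizes h_i = 2, 2; slopes of the chords Δ_i = (y_(i+1) - y_i)/h_i = 7/2, -7/2.
  2·M_0 + 8·M_1 + 2·M_2 = 6(Δ_1 - Δ_0) = -42
Natural end conditions: M_0 = M_2 = 0.
Hence M_0 = 0, M_1 = -21/4, M_2 = 0.
On [1, 3], s(x) = 6 + 0·(x - 1) - 21/8·(x - 1)² + 7/16·(x - 1)³.
With (x - 1) = 4/3: s(7/3) = 64/27.

2.3704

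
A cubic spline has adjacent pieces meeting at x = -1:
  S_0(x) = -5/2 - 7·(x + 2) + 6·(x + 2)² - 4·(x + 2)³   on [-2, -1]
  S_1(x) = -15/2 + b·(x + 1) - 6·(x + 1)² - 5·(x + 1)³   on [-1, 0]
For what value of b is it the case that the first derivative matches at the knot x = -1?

-7

S_0'(x) = -7 + 12·(x + 2) - 12·(x + 2)², so S_0'(-1) = -7. On the right, S_1'(-1) = b, so b = -7.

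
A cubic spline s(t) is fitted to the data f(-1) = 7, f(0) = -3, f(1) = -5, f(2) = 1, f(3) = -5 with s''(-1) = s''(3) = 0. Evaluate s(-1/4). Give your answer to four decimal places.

-0.9453

Put σ_i = s'' at the i-th knot. Here h = (1, 1, 1, 1) and Δ = (-10, -2, 6, -6), so the interior equations h_(i-1)·σ_(i-1) + 2(h_(i-1)+h_i)·σ_i + h_i·σ_(i+1) = 6(Δ_i − Δ_(i-1)) read
  1·σ_0 + 4·σ_1 + 1·σ_2 = 6(Δ_1 - Δ_0) = 48
  1·σ_1 + 4·σ_2 + 1·σ_3 = 6(Δ_2 - Δ_1) = 48
  1·σ_2 + 4·σ_3 + 1·σ_4 = 6(Δ_3 - Δ_2) = -72
Natural end conditions: σ_0 = σ_4 = 0.
Solving: σ_0 = 0, σ_1 = 57/7, σ_2 = 108/7, σ_3 = -153/7, σ_4 = 0.
On [-1, 0], s(t) = 7 - 159/14·(t + 1) + 0·(t + 1)² + 19/14·(t + 1)³.
With (t + 1) = 3/4: s(-1/4) = -121/128.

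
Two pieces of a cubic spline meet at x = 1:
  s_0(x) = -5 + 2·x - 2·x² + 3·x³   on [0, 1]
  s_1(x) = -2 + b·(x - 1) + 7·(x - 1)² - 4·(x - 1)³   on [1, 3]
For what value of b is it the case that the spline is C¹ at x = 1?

7

s_0'(x) = 2 - 4·x + 9·x², so s_0'(1) = 7. On the right, s_1'(1) = b, so b = 7.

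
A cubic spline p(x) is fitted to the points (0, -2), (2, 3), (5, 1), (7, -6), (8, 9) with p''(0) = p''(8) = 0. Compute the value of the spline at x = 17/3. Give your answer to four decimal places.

-3.9506

Write σ_i for p''(x_i). With h_i = 2, 3, 2, 1 and divided differences Δ_i = 5/2, -2/3, -7/2, 15, the continuity of p' gives the tridiagonal system
  2·σ_0 + 10·σ_1 + 3·σ_2 = 6(Δ_1 - Δ_0) = -19
  3·σ_1 + 10·σ_2 + 2·σ_3 = 6(Δ_2 - Δ_1) = -17
  2·σ_2 + 6·σ_3 + 1·σ_4 = 6(Δ_3 - Δ_2) = 111
Natural end conditions: σ_0 = σ_4 = 0.
Solving: σ_0 = 0, σ_1 = -2/11, σ_2 = -63/11, σ_3 = 449/22, σ_4 = 0.
On [5, 7], p(x) = 1 - 214/33·(x - 5) - 63/22·(x - 5)² + 575/264·(x - 5)³.
With (x - 5) = 2/3: p(17/3) = -320/81.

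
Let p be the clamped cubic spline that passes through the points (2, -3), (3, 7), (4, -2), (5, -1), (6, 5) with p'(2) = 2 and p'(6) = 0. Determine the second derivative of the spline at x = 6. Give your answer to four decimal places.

-21.2857

Put m_i = p'' at the i-th knot. Here h = (1, 1, 1, 1) and Δ = (10, -9, 1, 6), so the interior equations h_(i-1)·m_(i-1) + 2(h_(i-1)+h_i)·m_i + h_i·m_(i+1) = 6(Δ_i − Δ_(i-1)) read
  1·m_0 + 4·m_1 + 1·m_2 = 6(Δ_1 - Δ_0) = -114
  1·m_1 + 4·m_2 + 1·m_3 = 6(Δ_2 - Δ_1) = 60
  1·m_2 + 4·m_3 + 1·m_4 = 6(Δ_3 - Δ_2) = 30
Clamped end conditions give two more equations: 2h_0·m_0 + h_0·m_1 = 6(Δ_0 - p'(2)) = 48 and h_3·m_3 + 2h_3·m_4 = 6(p'(6) - Δ_3) = -36.
Solving: m_0 = 331/7, m_1 = -326/7, m_2 = 25, m_3 = 46/7, m_4 = -149/7.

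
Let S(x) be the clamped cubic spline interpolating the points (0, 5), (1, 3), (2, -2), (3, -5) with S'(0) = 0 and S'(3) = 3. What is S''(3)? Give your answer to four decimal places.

18.4000

Write σ_i for S''(x_i). With h_i = 1, 1, 1 and divided differences Δ_i = -2, -5, -3, the continuity of S' gives the tridiagonal system
  1·σ_0 + 4·σ_1 + 1·σ_2 = 6(Δ_1 - Δ_0) = -18
  1·σ_1 + 4·σ_2 + 1·σ_3 = 6(Δ_2 - Δ_1) = 12
Clamped end conditions give two more equations: 2h_0·σ_0 + h_0·σ_1 = 6(Δ_0 - S'(0)) = -12 and h_2·σ_2 + 2h_2·σ_3 = 6(S'(3) - Δ_2) = 36.
Hence σ_0 = -22/5, σ_1 = -16/5, σ_2 = -4/5, σ_3 = 92/5.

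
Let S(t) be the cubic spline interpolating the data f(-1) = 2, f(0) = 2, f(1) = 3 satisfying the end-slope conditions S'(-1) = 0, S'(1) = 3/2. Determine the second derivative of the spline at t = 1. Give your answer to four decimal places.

With M_i denoting the second derivative at x_i, h_i = 1, 1, and Δ_i = (y_(i+1) − y_i)/h_i = 0, 1:
  1·M_0 + 4·M_1 + 1·M_2 = 6(Δ_1 - Δ_0) = 6
Clamped end conditions give two more equations: 2h_0·M_0 + h_0·M_1 = 6(Δ_0 - S'(-1)) = 0 and h_1·M_1 + 2h_1·M_2 = 6(S'(1) - Δ_1) = 3.
Solving: M_0 = -3/4, M_1 = 3/2, M_2 = 3/4.

0.7500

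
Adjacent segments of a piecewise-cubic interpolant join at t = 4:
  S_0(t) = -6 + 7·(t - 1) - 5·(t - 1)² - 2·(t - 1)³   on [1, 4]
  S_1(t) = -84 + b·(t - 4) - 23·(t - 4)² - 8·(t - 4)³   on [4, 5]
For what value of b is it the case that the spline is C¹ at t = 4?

-77

S_0'(t) = 7 - 10·(t - 1) - 6·(t - 1)², so S_0'(4) = -77. On the right, S_1'(4) = b, so b = -77.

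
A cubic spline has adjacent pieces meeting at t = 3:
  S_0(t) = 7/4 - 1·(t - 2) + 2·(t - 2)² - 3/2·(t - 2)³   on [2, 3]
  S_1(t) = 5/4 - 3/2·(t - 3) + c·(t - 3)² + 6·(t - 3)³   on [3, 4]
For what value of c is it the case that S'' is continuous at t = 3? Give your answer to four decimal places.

S_0''(t) = 4 - 9·(t - 2), so S_0''(3) = -5. On the right, S_1''(3) = 2c, so c = -5/2.

-2.5000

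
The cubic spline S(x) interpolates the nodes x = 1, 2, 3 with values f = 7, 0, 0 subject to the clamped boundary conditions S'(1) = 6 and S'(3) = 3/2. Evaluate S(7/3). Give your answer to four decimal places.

Let m_i = S''(x_i). Step sizes h_i = 1, 1; slopes of the chords Δ_i = (y_(i+1) - y_i)/h_i = -7, 0.
  1·m_0 + 4·m_1 + 1·m_2 = 6(Δ_1 - Δ_0) = 42
Clamped end conditions give two more equations: 2h_0·m_0 + h_0·m_1 = 6(Δ_0 - S'(1)) = -78 and h_1·m_1 + 2h_1·m_2 = 6(S'(3) - Δ_1) = 9.
Solving the tridiagonal system: m_0 = -207/4, m_1 = 51/2, m_2 = -33/4.
On [2, 3], S(x) = 0 - 57/8·(x - 2) + 51/4·(x - 2)² - 45/8·(x - 2)³.
With (x - 2) = 1/3: S(7/3) = -7/6.

-1.1667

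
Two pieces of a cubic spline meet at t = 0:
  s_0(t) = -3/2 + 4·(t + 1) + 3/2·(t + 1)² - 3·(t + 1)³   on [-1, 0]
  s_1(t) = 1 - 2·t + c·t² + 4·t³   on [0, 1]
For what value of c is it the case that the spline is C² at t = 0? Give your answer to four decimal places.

-7.5000

s_0''(t) = 3 - 18·(t + 1), so s_0''(0) = -15. On the right, s_1''(0) = 2c, so c = -15/2.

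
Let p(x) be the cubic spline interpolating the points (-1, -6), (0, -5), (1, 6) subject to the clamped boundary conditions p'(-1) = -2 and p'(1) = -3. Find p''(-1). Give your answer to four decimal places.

-6.5000

Put σ_i = p'' at the i-th knot. Here h = (1, 1) and Δ = (1, 11), so the interior equations h_(i-1)·σ_(i-1) + 2(h_(i-1)+h_i)·σ_i + h_i·σ_(i+1) = 6(Δ_i − Δ_(i-1)) read
  1·σ_0 + 4·σ_1 + 1·σ_2 = 6(Δ_1 - Δ_0) = 60
Clamped end conditions give two more equations: 2h_0·σ_0 + h_0·σ_1 = 6(Δ_0 - p'(-1)) = 18 and h_1·σ_1 + 2h_1·σ_2 = 6(p'(1) - Δ_1) = -84.
Solving the tridiagonal system: σ_0 = -13/2, σ_1 = 31, σ_2 = -115/2.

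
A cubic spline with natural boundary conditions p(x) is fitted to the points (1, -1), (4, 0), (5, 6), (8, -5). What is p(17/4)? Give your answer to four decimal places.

1.5223

Let σ_i = p''(x_i). Step sizes h_i = 3, 1, 3; slopes of the chords Δ_i = (y_(i+1) - y_i)/h_i = 1/3, 6, -11/3.
  3·σ_0 + 8·σ_1 + 1·σ_2 = 6(Δ_1 - Δ_0) = 34
  1·σ_1 + 8·σ_2 + 3·σ_3 = 6(Δ_2 - Δ_1) = -58
Natural end conditions: σ_0 = σ_3 = 0.
Solving the tridiagonal system: σ_0 = 0, σ_1 = 110/21, σ_2 = -166/21, σ_3 = 0.
On [4, 5], p(x) = 0 + 39/7·(x - 4) + 55/21·(x - 4)² - 46/21·(x - 4)³.
With (x - 4) = 1/4: p(17/4) = 341/224.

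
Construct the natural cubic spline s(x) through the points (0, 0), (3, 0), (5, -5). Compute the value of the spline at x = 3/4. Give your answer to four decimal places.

Put m_i = s'' at the i-th knot. Here h = (3, 2) and Δ = (0, -5/2), so the interior equations h_(i-1)·m_(i-1) + 2(h_(i-1)+h_i)·m_i + h_i·m_(i+1) = 6(Δ_i − Δ_(i-1)) read
  3·m_0 + 10·m_1 + 2·m_2 = 6(Δ_1 - Δ_0) = -15
Natural end conditions: m_0 = m_2 = 0.
Forward elimination and back-substitution give m_0 = 0, m_1 = -3/2, m_2 = 0.
On [0, 3], s(x) = 0 + 3/4·x + 0·x² - 1/12·x³.
With x = 3/4: s(3/4) = 135/256.

0.5273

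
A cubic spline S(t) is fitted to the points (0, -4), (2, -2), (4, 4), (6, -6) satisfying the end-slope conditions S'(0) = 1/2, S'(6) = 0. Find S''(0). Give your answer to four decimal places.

-1.4667

Let M_i = S''(x_i). Step sizes h_i = 2, 2, 2; slopes of the chords Δ_i = (y_(i+1) - y_i)/h_i = 1, 3, -5.
  2·M_0 + 8·M_1 + 2·M_2 = 6(Δ_1 - Δ_0) = 12
  2·M_1 + 8·M_2 + 2·M_3 = 6(Δ_2 - Δ_1) = -48
Clamped end conditions give two more equations: 2h_0·M_0 + h_0·M_1 = 6(Δ_0 - S'(0)) = 3 and h_2·M_2 + 2h_2·M_3 = 6(S'(6) - Δ_2) = 30.
Hence M_0 = -22/15, M_1 = 133/30, M_2 = -154/15, M_3 = 379/30.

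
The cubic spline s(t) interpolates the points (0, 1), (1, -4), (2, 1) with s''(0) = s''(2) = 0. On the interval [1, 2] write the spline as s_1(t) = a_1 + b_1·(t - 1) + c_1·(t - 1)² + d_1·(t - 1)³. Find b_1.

0

Let σ_i = s''(x_i). Step sizes h_i = 1, 1; slopes of the chords Δ_i = (y_(i+1) - y_i)/h_i = -5, 5.
  1·σ_0 + 4·σ_1 + 1·σ_2 = 6(Δ_1 - Δ_0) = 60
Natural end conditions: σ_0 = σ_2 = 0.
Forward elimination and back-substitution give σ_0 = 0, σ_1 = 15, σ_2 = 0.
On [1, 2], with s_1(t) = a_1 + b_1·(t - 1) + c_1·(t - 1)² + d_1·(t - 1)³: c_1 = σ_1/2 = 15/2, d_1 = (σ_2 - σ_1)/(6h_1) = -5/2, b_1 = Δ_1 - h_1(2σ_1 + σ_2)/6 = 0.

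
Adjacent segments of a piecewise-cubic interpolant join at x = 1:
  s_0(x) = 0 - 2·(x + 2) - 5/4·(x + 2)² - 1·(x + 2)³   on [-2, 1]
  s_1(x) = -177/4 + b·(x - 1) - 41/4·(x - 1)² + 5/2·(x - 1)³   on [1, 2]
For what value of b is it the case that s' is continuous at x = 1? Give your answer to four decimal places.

-36.5000

s_0'(x) = -2 - 5/2·(x + 2) - 3·(x + 2)², so s_0'(1) = -73/2. On the right, s_1'(1) = b, so b = -73/2.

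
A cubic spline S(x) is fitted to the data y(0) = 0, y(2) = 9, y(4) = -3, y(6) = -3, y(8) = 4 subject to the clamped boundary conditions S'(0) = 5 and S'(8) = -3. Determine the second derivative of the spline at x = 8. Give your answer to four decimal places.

Write M_i for S''(x_i). With h_i = 2, 2, 2, 2 and divided differences Δ_i = 9/2, -6, 0, 7/2, the continuity of S' gives the tridiagonal system
  2·M_0 + 8·M_1 + 2·M_2 = 6(Δ_1 - Δ_0) = -63
  2·M_1 + 8·M_2 + 2·M_3 = 6(Δ_2 - Δ_1) = 36
  2·M_2 + 8·M_3 + 2·M_4 = 6(Δ_3 - Δ_2) = 21
Clamped end conditions give two more equations: 2h_0·M_0 + h_0·M_1 = 6(Δ_0 - S'(0)) = -3 and h_3·M_3 + 2h_3·M_4 = 6(S'(8) - Δ_3) = -39.
Solving: M_0 = 253/56, M_1 = -295/28, M_2 = 49/8, M_3 = 113/28, M_4 = -659/56.

-11.7679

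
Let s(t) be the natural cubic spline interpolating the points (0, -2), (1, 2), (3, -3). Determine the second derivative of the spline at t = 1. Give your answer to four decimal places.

-6.5000

Let M_i = s''(x_i). Step sizes h_i = 1, 2; slopes of the chords Δ_i = (y_(i+1) - y_i)/h_i = 4, -5/2.
  1·M_0 + 6·M_1 + 2·M_2 = 6(Δ_1 - Δ_0) = -39
Natural end conditions: M_0 = M_2 = 0.
Solving: M_0 = 0, M_1 = -13/2, M_2 = 0.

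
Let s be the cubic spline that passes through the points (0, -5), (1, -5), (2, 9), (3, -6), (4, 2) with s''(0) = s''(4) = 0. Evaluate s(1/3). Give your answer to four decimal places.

-6.8466

Write σ_i for s''(x_i). With h_i = 1, 1, 1, 1 and divided differences Δ_i = 0, 14, -15, 8, the continuity of s' gives the tridiagonal system
  1·σ_0 + 4·σ_1 + 1·σ_2 = 6(Δ_1 - Δ_0) = 84
  1·σ_1 + 4·σ_2 + 1·σ_3 = 6(Δ_2 - Δ_1) = -174
  1·σ_2 + 4·σ_3 + 1·σ_4 = 6(Δ_3 - Δ_2) = 138
Natural end conditions: σ_0 = σ_4 = 0.
Solving the tridiagonal system: σ_0 = 0, σ_1 = 1047/28, σ_2 = -459/7, σ_3 = 1425/28, σ_4 = 0.
On [0, 1], s(x) = -5 - 349/56·x + 0·x² + 349/56·x³.
With x = 1/3: s(1/3) = -1294/189.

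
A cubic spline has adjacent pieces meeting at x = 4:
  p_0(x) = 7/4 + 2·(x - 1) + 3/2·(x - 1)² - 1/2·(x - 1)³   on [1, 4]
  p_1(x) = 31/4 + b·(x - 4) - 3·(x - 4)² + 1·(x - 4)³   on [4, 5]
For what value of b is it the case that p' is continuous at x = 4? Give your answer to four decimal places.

p_0'(x) = 2 + 3·(x - 1) - 3/2·(x - 1)², so p_0'(4) = -5/2. On the right, p_1'(4) = b, so b = -5/2.

-2.5000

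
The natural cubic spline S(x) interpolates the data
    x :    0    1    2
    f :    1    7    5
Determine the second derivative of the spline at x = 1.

-12

Write M_i for S''(x_i). With h_i = 1, 1 and divided differences Δ_i = 6, -2, the continuity of S' gives the tridiagonal system
  1·M_0 + 4·M_1 + 1·M_2 = 6(Δ_1 - Δ_0) = -48
Natural end conditions: M_0 = M_2 = 0.
Solving the tridiagonal system: M_0 = 0, M_1 = -12, M_2 = 0.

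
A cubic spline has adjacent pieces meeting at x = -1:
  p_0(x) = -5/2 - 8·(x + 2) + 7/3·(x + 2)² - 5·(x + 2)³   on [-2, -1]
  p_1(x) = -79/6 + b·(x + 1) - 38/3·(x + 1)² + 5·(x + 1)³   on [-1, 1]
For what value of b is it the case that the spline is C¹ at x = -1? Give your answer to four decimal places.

-18.3333

p_0'(x) = -8 + 14/3·(x + 2) - 15·(x + 2)², so p_0'(-1) = -55/3. On the right, p_1'(-1) = b, so b = -55/3.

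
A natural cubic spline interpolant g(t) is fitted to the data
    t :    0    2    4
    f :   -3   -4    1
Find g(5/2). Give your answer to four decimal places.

Put M_i = g'' at the i-th knot. Here h = (2, 2) and Δ = (-1/2, 5/2), so the interior equations h_(i-1)·M_(i-1) + 2(h_(i-1)+h_i)·M_i + h_i·M_(i+1) = 6(Δ_i − Δ_(i-1)) read
  2·M_0 + 8·M_1 + 2·M_2 = 6(Δ_1 - Δ_0) = 18
Natural end conditions: M_0 = M_2 = 0.
Solving: M_0 = 0, M_1 = 9/4, M_2 = 0.
On [2, 4], g(t) = -4 + 1·(t - 2) + 9/8·(t - 2)² - 3/16·(t - 2)³.
With (t - 2) = 1/2: g(5/2) = -415/128.

-3.2422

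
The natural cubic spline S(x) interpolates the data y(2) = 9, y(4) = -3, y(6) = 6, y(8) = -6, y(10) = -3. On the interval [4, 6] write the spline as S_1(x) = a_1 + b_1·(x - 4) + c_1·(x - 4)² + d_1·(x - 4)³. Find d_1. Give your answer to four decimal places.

Put M_i = S'' at the i-th knot. Here h = (2, 2, 2, 2) and Δ = (-6, 9/2, -6, 3/2), so the interior equations h_(i-1)·M_(i-1) + 2(h_(i-1)+h_i)·M_i + h_i·M_(i+1) = 6(Δ_i − Δ_(i-1)) read
  2·M_0 + 8·M_1 + 2·M_2 = 6(Δ_1 - Δ_0) = 63
  2·M_1 + 8·M_2 + 2·M_3 = 6(Δ_2 - Δ_1) = -63
  2·M_2 + 8·M_3 + 2·M_4 = 6(Δ_3 - Δ_2) = 45
Natural end conditions: M_0 = M_4 = 0.
Solving the tridiagonal system: M_0 = 0, M_1 = 621/56, M_2 = -90/7, M_3 = 495/56, M_4 = 0.
On [4, 6], with S_1(x) = a_1 + b_1·(x - 4) + c_1·(x - 4)² + d_1·(x - 4)³: c_1 = M_1/2 = 621/112, d_1 = (M_2 - M_1)/(6h_1) = -447/224, b_1 = Δ_1 - h_1(2M_1 + M_2)/6 = 39/28.

-1.9955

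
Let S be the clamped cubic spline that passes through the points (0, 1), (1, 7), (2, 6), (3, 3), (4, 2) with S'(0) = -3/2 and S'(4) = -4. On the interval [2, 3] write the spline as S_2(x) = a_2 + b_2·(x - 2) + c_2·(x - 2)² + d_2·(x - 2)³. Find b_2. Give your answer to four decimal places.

-4.0357

Let σ_i = S''(x_i). Step sizes h_i = 1, 1, 1, 1; slopes of the chords Δ_i = (y_(i+1) - y_i)/h_i = 6, -1, -3, -1.
  1·σ_0 + 4·σ_1 + 1·σ_2 = 6(Δ_1 - Δ_0) = -42
  1·σ_1 + 4·σ_2 + 1·σ_3 = 6(Δ_2 - Δ_1) = -12
  1·σ_2 + 4·σ_3 + 1·σ_4 = 6(Δ_3 - Δ_2) = 12
Clamped end conditions give two more equations: 2h_0·σ_0 + h_0·σ_1 = 6(Δ_0 - S'(0)) = 45 and h_3·σ_3 + 2h_3·σ_4 = 6(S'(4) - Δ_3) = -18.
Forward elimination and back-substitution give σ_0 = 1777/56, σ_1 = -517/28, σ_2 = 1/8, σ_3 = 167/28, σ_4 = -671/56.
On [2, 3], with S_2(x) = a_2 + b_2·(x - 2) + c_2·(x - 2)² + d_2·(x - 2)³: c_2 = σ_2/2 = 1/16, d_2 = (σ_3 - σ_2)/(6h_2) = 109/112, b_2 = Δ_2 - h_2(2σ_2 + σ_3)/6 = -113/28.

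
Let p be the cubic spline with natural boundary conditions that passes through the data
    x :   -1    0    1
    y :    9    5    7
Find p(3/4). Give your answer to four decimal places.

6.1484

Put σ_i = p'' at the i-th knot. Here h = (1, 1) and Δ = (-4, 2), so the interior equations h_(i-1)·σ_(i-1) + 2(h_(i-1)+h_i)·σ_i + h_i·σ_(i+1) = 6(Δ_i − Δ_(i-1)) read
  1·σ_0 + 4·σ_1 + 1·σ_2 = 6(Δ_1 - Δ_0) = 36
Natural end conditions: σ_0 = σ_2 = 0.
Solving the tridiagonal system: σ_0 = 0, σ_1 = 9, σ_2 = 0.
On [0, 1], p(x) = 5 - 1·x + 9/2·x² - 3/2·x³.
With x = 3/4: p(3/4) = 787/128.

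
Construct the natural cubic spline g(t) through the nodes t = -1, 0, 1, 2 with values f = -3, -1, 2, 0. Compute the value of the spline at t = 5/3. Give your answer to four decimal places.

Let σ_i = g''(x_i). Step sizes h_i = 1, 1, 1; slopes of the chords Δ_i = (y_(i+1) - y_i)/h_i = 2, 3, -2.
  1·σ_0 + 4·σ_1 + 1·σ_2 = 6(Δ_1 - Δ_0) = 6
  1·σ_1 + 4·σ_2 + 1·σ_3 = 6(Δ_2 - Δ_1) = -30
Natural end conditions: σ_0 = σ_3 = 0.
Forward elimination and back-substitution give σ_0 = 0, σ_1 = 18/5, σ_2 = -42/5, σ_3 = 0.
On [1, 2], g(t) = 2 + 4/5·(t - 1) - 21/5·(t - 1)² + 7/5·(t - 1)³.
With (t - 1) = 2/3: g(5/3) = 146/135.

1.0815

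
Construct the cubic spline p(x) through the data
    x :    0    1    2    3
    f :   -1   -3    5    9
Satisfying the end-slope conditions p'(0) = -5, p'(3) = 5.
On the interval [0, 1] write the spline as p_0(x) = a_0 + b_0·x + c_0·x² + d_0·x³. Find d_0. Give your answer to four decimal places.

3.0667

Write m_i for p''(x_i). With h_i = 1, 1, 1 and divided differences Δ_i = -2, 8, 4, the continuity of p' gives the tridiagonal system
  1·m_0 + 4·m_1 + 1·m_2 = 6(Δ_1 - Δ_0) = 60
  1·m_1 + 4·m_2 + 1·m_3 = 6(Δ_2 - Δ_1) = -24
Clamped end conditions give two more equations: 2h_0·m_0 + h_0·m_1 = 6(Δ_0 - p'(0)) = 18 and h_2·m_2 + 2h_2·m_3 = 6(p'(3) - Δ_2) = 6.
Solving the tridiagonal system: m_0 = -2/15, m_1 = 274/15, m_2 = -194/15, m_3 = 142/15.
On [0, 1], with p_0(x) = a_0 + b_0·x + c_0·x² + d_0·x³: c_0 = m_0/2 = -1/15, d_0 = (m_1 - m_0)/(6h_0) = 46/15, b_0 = Δ_0 - h_0(2m_0 + m_1)/6 = -5.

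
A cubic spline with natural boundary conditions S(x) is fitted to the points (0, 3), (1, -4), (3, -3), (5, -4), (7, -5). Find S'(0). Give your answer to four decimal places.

-8.4207

With σ_i denoting the second derivative at x_i, h_i = 1, 2, 2, 2, and Δ_i = (y_(i+1) − y_i)/h_i = -7, 1/2, -1/2, -1/2:
  1·σ_0 + 6·σ_1 + 2·σ_2 = 6(Δ_1 - Δ_0) = 45
  2·σ_1 + 8·σ_2 + 2·σ_3 = 6(Δ_2 - Δ_1) = -6
  2·σ_2 + 8·σ_3 + 2·σ_4 = 6(Δ_3 - Δ_2) = 0
Natural end conditions: σ_0 = σ_4 = 0.
Hence σ_0 = 0, σ_1 = 699/82, σ_2 = -126/41, σ_3 = 63/82, σ_4 = 0.
On [0, 1], S'(x) = b_0 + 2c_0·x + 3d_0·x² with b_0 = Δ_0 - h_0(2σ_0 + σ_1)/6 = -1381/164, c_0 = σ_0/2 = 0, d_0 = (σ_1 - σ_0)/(6h_0) = 233/164. So S'(0) = -1381/164.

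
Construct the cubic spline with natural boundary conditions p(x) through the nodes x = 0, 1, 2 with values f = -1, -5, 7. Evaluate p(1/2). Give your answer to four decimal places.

-4.5000

Write M_i for p''(x_i). With h_i = 1, 1 and divided differences Δ_i = -4, 12, the continuity of p' gives the tridiagonal system
  1·M_0 + 4·M_1 + 1·M_2 = 6(Δ_1 - Δ_0) = 96
Natural end conditions: M_0 = M_2 = 0.
Forward elimination and back-substitution give M_0 = 0, M_1 = 24, M_2 = 0.
On [0, 1], p(x) = -1 - 8·x + 0·x² + 4·x³.
With x = 1/2: p(1/2) = -9/2.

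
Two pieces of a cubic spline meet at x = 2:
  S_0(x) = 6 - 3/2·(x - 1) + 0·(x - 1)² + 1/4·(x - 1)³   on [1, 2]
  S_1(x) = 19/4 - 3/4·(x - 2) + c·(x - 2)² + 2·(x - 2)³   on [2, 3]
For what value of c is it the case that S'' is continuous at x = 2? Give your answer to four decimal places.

S_0''(x) = 0 + 3/2·(x - 1), so S_0''(2) = 3/2. On the right, S_1''(2) = 2c, so c = 3/4.

0.7500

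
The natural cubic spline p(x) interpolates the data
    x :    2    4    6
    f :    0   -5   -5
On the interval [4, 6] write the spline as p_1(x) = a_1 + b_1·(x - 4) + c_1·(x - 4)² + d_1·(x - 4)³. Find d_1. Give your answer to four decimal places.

Write m_i for p''(x_i). With h_i = 2, 2 and divided differences Δ_i = -5/2, 0, the continuity of p' gives the tridiagonal system
  2·m_0 + 8·m_1 + 2·m_2 = 6(Δ_1 - Δ_0) = 15
Natural end conditions: m_0 = m_2 = 0.
Solving: m_0 = 0, m_1 = 15/8, m_2 = 0.
On [4, 6], with p_1(x) = a_1 + b_1·(x - 4) + c_1·(x - 4)² + d_1·(x - 4)³: c_1 = m_1/2 = 15/16, d_1 = (m_2 - m_1)/(6h_1) = -5/32, b_1 = Δ_1 - h_1(2m_1 + m_2)/6 = -5/4.

-0.1563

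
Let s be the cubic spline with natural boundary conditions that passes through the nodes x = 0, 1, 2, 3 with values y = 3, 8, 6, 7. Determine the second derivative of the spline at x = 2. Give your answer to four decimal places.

7.6000

Write m_i for s''(x_i). With h_i = 1, 1, 1 and divided differences Δ_i = 5, -2, 1, the continuity of s' gives the tridiagonal system
  1·m_0 + 4·m_1 + 1·m_2 = 6(Δ_1 - Δ_0) = -42
  1·m_1 + 4·m_2 + 1·m_3 = 6(Δ_2 - Δ_1) = 18
Natural end conditions: m_0 = m_3 = 0.
Solving: m_0 = 0, m_1 = -62/5, m_2 = 38/5, m_3 = 0.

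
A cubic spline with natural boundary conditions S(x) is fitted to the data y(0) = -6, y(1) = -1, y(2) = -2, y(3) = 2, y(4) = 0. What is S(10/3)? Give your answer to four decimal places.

2.1005

Let m_i = S''(x_i). Step sizes h_i = 1, 1, 1, 1; slopes of the chords Δ_i = (y_(i+1) - y_i)/h_i = 5, -1, 4, -2.
  1·m_0 + 4·m_1 + 1·m_2 = 6(Δ_1 - Δ_0) = -36
  1·m_1 + 4·m_2 + 1·m_3 = 6(Δ_2 - Δ_1) = 30
  1·m_2 + 4·m_3 + 1·m_4 = 6(Δ_3 - Δ_2) = -36
Natural end conditions: m_0 = m_4 = 0.
Forward elimination and back-substitution give m_0 = 0, m_1 = -87/7, m_2 = 96/7, m_3 = -87/7, m_4 = 0.
On [3, 4], S(x) = 2 + 15/7·(x - 3) - 87/14·(x - 3)² + 29/14·(x - 3)³.
With (x - 3) = 1/3: S(10/3) = 397/189.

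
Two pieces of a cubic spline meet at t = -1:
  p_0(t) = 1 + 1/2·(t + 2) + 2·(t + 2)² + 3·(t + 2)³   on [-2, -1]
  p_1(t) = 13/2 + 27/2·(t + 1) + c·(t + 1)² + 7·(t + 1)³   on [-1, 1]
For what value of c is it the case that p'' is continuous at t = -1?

11

p_0''(t) = 4 + 18·(t + 2), so p_0''(-1) = 22. On the right, p_1''(-1) = 2c, so c = 11.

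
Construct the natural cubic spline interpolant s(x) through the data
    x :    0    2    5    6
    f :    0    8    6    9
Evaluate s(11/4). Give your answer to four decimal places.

8.0051

Write σ_i for s''(x_i). With h_i = 2, 3, 1 and divided differences Δ_i = 4, -2/3, 3, the continuity of s' gives the tridiagonal system
  2·σ_0 + 10·σ_1 + 3·σ_2 = 6(Δ_1 - Δ_0) = -28
  3·σ_1 + 8·σ_2 + 1·σ_3 = 6(Δ_2 - Δ_1) = 22
Natural end conditions: σ_0 = σ_3 = 0.
Solving the tridiagonal system: σ_0 = 0, σ_1 = -290/71, σ_2 = 304/71, σ_3 = 0.
On [2, 5], s(x) = 8 + 272/213·(x - 2) - 145/71·(x - 2)² + 33/71·(x - 2)³.
With (x - 2) = 3/4: s(11/4) = 36375/4544.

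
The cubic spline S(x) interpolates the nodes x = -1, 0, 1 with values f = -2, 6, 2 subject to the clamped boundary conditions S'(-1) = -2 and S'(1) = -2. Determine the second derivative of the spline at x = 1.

24

Let M_i = S''(x_i). Step sizes h_i = 1, 1; slopes of the chords Δ_i = (y_(i+1) - y_i)/h_i = 8, -4.
  1·M_0 + 4·M_1 + 1·M_2 = 6(Δ_1 - Δ_0) = -72
Clamped end conditions give two more equations: 2h_0·M_0 + h_0·M_1 = 6(Δ_0 - S'(-1)) = 60 and h_1·M_1 + 2h_1·M_2 = 6(S'(1) - Δ_1) = 12.
Hence M_0 = 48, M_1 = -36, M_2 = 24.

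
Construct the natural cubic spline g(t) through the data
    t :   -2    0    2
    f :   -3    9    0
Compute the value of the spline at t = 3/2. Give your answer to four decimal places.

With σ_i denoting the second derivative at x_i, h_i = 2, 2, and Δ_i = (y_(i+1) − y_i)/h_i = 6, -9/2:
  2·σ_0 + 8·σ_1 + 2·σ_2 = 6(Δ_1 - Δ_0) = -63
Natural end conditions: σ_0 = σ_2 = 0.
Hence σ_0 = 0, σ_1 = -63/8, σ_2 = 0.
On [0, 2], g(t) = 9 + 3/4·t - 63/16·t² + 21/32·t³.
With t = 3/2: g(3/2) = 891/256.

3.4805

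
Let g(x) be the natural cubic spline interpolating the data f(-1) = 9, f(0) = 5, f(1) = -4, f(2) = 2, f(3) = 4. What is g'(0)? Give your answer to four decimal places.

-8.9643

With σ_i denoting the second derivative at x_i, h_i = 1, 1, 1, 1, and Δ_i = (y_(i+1) − y_i)/h_i = -4, -9, 6, 2:
  1·σ_0 + 4·σ_1 + 1·σ_2 = 6(Δ_1 - Δ_0) = -30
  1·σ_1 + 4·σ_2 + 1·σ_3 = 6(Δ_2 - Δ_1) = 90
  1·σ_2 + 4·σ_3 + 1·σ_4 = 6(Δ_3 - Δ_2) = -24
Natural end conditions: σ_0 = σ_4 = 0.
Hence σ_0 = 0, σ_1 = -417/28, σ_2 = 207/7, σ_3 = -375/28, σ_4 = 0.
On [0, 1], g'(x) = b_1 + 2c_1·x + 3d_1·x² with b_1 = Δ_1 - h_1(2σ_1 + σ_2)/6 = -251/28, c_1 = σ_1/2 = -417/56, d_1 = (σ_2 - σ_1)/(6h_1) = 415/56. So g'(0) = -251/28.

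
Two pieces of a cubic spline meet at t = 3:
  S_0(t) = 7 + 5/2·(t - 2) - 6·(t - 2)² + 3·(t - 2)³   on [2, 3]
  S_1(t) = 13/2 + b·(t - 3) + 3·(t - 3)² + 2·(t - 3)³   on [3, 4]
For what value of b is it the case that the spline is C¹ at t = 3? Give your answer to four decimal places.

-0.5000

S_0'(t) = 5/2 - 12·(t - 2) + 9·(t - 2)², so S_0'(3) = -1/2. On the right, S_1'(3) = b, so b = -1/2.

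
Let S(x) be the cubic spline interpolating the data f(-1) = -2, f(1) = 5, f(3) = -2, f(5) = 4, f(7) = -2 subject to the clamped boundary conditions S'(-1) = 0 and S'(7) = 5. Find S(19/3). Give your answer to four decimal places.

Put m_i = S'' at the i-th knot. Here h = (2, 2, 2, 2) and Δ = (7/2, -7/2, 3, -3), so the interior equations h_(i-1)·m_(i-1) + 2(h_(i-1)+h_i)·m_i + h_i·m_(i+1) = 6(Δ_i − Δ_(i-1)) read
  2·m_0 + 8·m_1 + 2·m_2 = 6(Δ_1 - Δ_0) = -42
  2·m_1 + 8·m_2 + 2·m_3 = 6(Δ_2 - Δ_1) = 39
  2·m_2 + 8·m_3 + 2·m_4 = 6(Δ_3 - Δ_2) = -36
Clamped end conditions give two more equations: 2h_0·m_0 + h_0·m_1 = 6(Δ_0 - S'(-1)) = 21 and h_3·m_3 + 2h_3·m_4 = 6(S'(7) - Δ_3) = 48.
Hence m_0 = 587/56, m_1 = -293/28, m_2 = 83/8, m_3 = -323/28, m_4 = 995/56.
On [5, 7], S(x) = 4 - 69/56·(x - 5) - 323/56·(x - 5)² + 547/224·(x - 5)³.
With (x - 5) = 4/3: S(19/3) = -797/378.

-2.1085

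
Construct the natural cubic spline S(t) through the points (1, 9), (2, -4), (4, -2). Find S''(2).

Put M_i = S'' at the i-th knot. Here h = (1, 2) and Δ = (-13, 1), so the interior equations h_(i-1)·M_(i-1) + 2(h_(i-1)+h_i)·M_i + h_i·M_(i+1) = 6(Δ_i − Δ_(i-1)) read
  1·M_0 + 6·M_1 + 2·M_2 = 6(Δ_1 - Δ_0) = 84
Natural end conditions: M_0 = M_2 = 0.
Forward elimination and back-substitution give M_0 = 0, M_1 = 14, M_2 = 0.

14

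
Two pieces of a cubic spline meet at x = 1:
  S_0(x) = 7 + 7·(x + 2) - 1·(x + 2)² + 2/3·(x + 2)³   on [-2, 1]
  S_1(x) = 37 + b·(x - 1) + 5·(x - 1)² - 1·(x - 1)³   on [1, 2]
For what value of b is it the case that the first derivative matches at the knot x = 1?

S_0'(x) = 7 - 2·(x + 2) + 2·(x + 2)², so S_0'(1) = 19. On the right, S_1'(1) = b, so b = 19.

19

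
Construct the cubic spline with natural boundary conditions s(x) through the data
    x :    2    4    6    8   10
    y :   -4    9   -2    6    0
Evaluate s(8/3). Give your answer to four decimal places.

Put m_i = s'' at the i-th knot. Here h = (2, 2, 2, 2) and Δ = (13/2, -11/2, 4, -3), so the interior equations h_(i-1)·m_(i-1) + 2(h_(i-1)+h_i)·m_i + h_i·m_(i+1) = 6(Δ_i − Δ_(i-1)) read
  2·m_0 + 8·m_1 + 2·m_2 = 6(Δ_1 - Δ_0) = -72
  2·m_1 + 8·m_2 + 2·m_3 = 6(Δ_2 - Δ_1) = 57
  2·m_2 + 8·m_3 + 2·m_4 = 6(Δ_3 - Δ_2) = -42
Natural end conditions: m_0 = m_4 = 0.
Forward elimination and back-substitution give m_0 = 0, m_1 = -675/56, m_2 = 171/14, m_3 = -465/56, m_4 = 0.
On [2, 4], s(x) = -4 + 589/56·(x - 2) + 0·(x - 2)² - 225/224·(x - 2)³.
With (x - 2) = 2/3: s(8/3) = 19/7.

2.7143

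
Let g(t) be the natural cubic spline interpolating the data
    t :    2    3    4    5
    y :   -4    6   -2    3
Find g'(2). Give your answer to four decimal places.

With M_i denoting the second derivative at x_i, h_i = 1, 1, 1, and Δ_i = (y_(i+1) − y_i)/h_i = 10, -8, 5:
  1·M_0 + 4·M_1 + 1·M_2 = 6(Δ_1 - Δ_0) = -108
  1·M_1 + 4·M_2 + 1·M_3 = 6(Δ_2 - Δ_1) = 78
Natural end conditions: M_0 = M_3 = 0.
Solving the tridiagonal system: M_0 = 0, M_1 = -34, M_2 = 28, M_3 = 0.
On [2, 3], g'(t) = b_0 + 2c_0·(t - 2) + 3d_0·(t - 2)² with b_0 = Δ_0 - h_0(2M_0 + M_1)/6 = 47/3, c_0 = M_0/2 = 0, d_0 = (M_1 - M_0)/(6h_0) = -17/3. So g'(2) = 47/3.

15.6667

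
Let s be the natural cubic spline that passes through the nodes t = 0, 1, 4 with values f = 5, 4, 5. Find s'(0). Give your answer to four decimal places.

-1.1667

Write σ_i for s''(x_i). With h_i = 1, 3 and divided differences Δ_i = -1, 1/3, the continuity of s' gives the tridiagonal system
  1·σ_0 + 8·σ_1 + 3·σ_2 = 6(Δ_1 - Δ_0) = 8
Natural end conditions: σ_0 = σ_2 = 0.
Hence σ_0 = 0, σ_1 = 1, σ_2 = 0.
On [0, 1], s'(t) = b_0 + 2c_0·t + 3d_0·t² with b_0 = Δ_0 - h_0(2σ_0 + σ_1)/6 = -7/6, c_0 = σ_0/2 = 0, d_0 = (σ_1 - σ_0)/(6h_0) = 1/6. So s'(0) = -7/6.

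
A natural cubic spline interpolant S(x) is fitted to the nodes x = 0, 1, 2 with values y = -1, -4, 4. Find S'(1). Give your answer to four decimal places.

2.5000

With m_i denoting the second derivative at x_i, h_i = 1, 1, and Δ_i = (y_(i+1) − y_i)/h_i = -3, 8:
  1·m_0 + 4·m_1 + 1·m_2 = 6(Δ_1 - Δ_0) = 66
Natural end conditions: m_0 = m_2 = 0.
Hence m_0 = 0, m_1 = 33/2, m_2 = 0.
On [1, 2], S'(x) = b_1 + 2c_1·(x - 1) + 3d_1·(x - 1)² with b_1 = Δ_1 - h_1(2m_1 + m_2)/6 = 5/2, c_1 = m_1/2 = 33/4, d_1 = (m_2 - m_1)/(6h_1) = -11/4. So S'(1) = 5/2.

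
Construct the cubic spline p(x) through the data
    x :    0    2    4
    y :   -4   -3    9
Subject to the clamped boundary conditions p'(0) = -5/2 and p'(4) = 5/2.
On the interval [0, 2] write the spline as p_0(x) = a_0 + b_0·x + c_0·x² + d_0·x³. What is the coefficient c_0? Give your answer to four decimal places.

0.8125

With m_i denoting the second derivative at x_i, h_i = 2, 2, and Δ_i = (y_(i+1) − y_i)/h_i = 1/2, 6:
  2·m_0 + 8·m_1 + 2·m_2 = 6(Δ_1 - Δ_0) = 33
Clamped end conditions give two more equations: 2h_0·m_0 + h_0·m_1 = 6(Δ_0 - p'(0)) = 18 and h_1·m_1 + 2h_1·m_2 = 6(p'(4) - Δ_1) = -21.
Hence m_0 = 13/8, m_1 = 23/4, m_2 = -65/8.
On [0, 2], with p_0(x) = a_0 + b_0·x + c_0·x² + d_0·x³: c_0 = m_0/2 = 13/16, d_0 = (m_1 - m_0)/(6h_0) = 11/32, b_0 = Δ_0 - h_0(2m_0 + m_1)/6 = -5/2.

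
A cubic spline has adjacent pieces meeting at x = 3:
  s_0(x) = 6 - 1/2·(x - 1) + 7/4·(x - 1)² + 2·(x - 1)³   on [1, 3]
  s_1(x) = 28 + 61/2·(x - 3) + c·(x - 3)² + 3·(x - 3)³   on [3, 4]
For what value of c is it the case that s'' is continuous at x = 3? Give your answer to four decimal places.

13.7500

s_0''(x) = 7/2 + 12·(x - 1), so s_0''(3) = 55/2. On the right, s_1''(3) = 2c, so c = 55/4.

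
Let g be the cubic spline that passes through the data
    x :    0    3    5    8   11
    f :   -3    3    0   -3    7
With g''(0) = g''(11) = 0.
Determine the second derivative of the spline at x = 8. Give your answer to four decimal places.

Write M_i for g''(x_i). With h_i = 3, 2, 3, 3 and divided differences Δ_i = 2, -3/2, -1, 10/3, the continuity of g' gives the tridiagonal system
  3·M_0 + 10·M_1 + 2·M_2 = 6(Δ_1 - Δ_0) = -21
  2·M_1 + 10·M_2 + 3·M_3 = 6(Δ_2 - Δ_1) = 3
  3·M_2 + 12·M_3 + 3·M_4 = 6(Δ_3 - Δ_2) = 26
Natural end conditions: M_0 = M_4 = 0.
Solving the tridiagonal system: M_0 = 0, M_1 = -749/354, M_2 = 14/177, M_3 = 380/177, M_4 = 0.

2.1469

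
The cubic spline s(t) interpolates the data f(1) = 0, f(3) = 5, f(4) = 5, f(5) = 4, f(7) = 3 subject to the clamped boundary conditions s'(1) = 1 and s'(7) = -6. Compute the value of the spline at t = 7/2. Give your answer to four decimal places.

Write M_i for s''(x_i). With h_i = 2, 1, 1, 2 and divided differences Δ_i = 5/2, 0, -1, -1/2, the continuity of s' gives the tridiagonal system
  2·M_0 + 6·M_1 + 1·M_2 = 6(Δ_1 - Δ_0) = -15
  1·M_1 + 4·M_2 + 1·M_3 = 6(Δ_2 - Δ_1) = -6
  1·M_2 + 6·M_3 + 2·M_4 = 6(Δ_3 - Δ_2) = 3
Clamped end conditions give two more equations: 2h_0·M_0 + h_0·M_1 = 6(Δ_0 - s'(1)) = 9 and h_3·M_3 + 2h_3·M_4 = 6(s'(7) - Δ_3) = -33.
Solving: M_0 = 121/30, M_1 = -107/30, M_2 = -5/3, M_3 = 127/30, M_4 = -311/30.
On [3, 4], s(t) = 5 + 22/15·(t - 3) - 107/60·(t - 3)² + 19/60·(t - 3)³.
With (t - 3) = 1/2: s(7/2) = 2557/480.

5.3271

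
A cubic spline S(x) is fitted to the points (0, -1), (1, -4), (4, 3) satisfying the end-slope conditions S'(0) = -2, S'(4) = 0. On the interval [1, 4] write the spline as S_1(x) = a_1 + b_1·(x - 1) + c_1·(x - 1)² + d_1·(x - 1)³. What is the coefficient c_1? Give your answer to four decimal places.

Put m_i = S'' at the i-th knot. Here h = (1, 3) and Δ = (-3, 7/3), so the interior equations h_(i-1)·m_(i-1) + 2(h_(i-1)+h_i)·m_i + h_i·m_(i+1) = 6(Δ_i − Δ_(i-1)) read
  1·m_0 + 8·m_1 + 3·m_2 = 6(Δ_1 - Δ_0) = 32
Clamped end conditions give two more equations: 2h_0·m_0 + h_0·m_1 = 6(Δ_0 - S'(0)) = -6 and h_1·m_1 + 2h_1·m_2 = 6(S'(4) - Δ_1) = -14.
Solving the tridiagonal system: m_0 = -13/2, m_1 = 7, m_2 = -35/6.
On [1, 4], with S_1(x) = a_1 + b_1·(x - 1) + c_1·(x - 1)² + d_1·(x - 1)³: c_1 = m_1/2 = 7/2, d_1 = (m_2 - m_1)/(6h_1) = -77/108, b_1 = Δ_1 - h_1(2m_1 + m_2)/6 = -7/4.

3.5000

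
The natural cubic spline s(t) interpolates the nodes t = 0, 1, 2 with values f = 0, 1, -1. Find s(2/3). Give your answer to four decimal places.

With m_i denoting the second derivative at x_i, h_i = 1, 1, and Δ_i = (y_(i+1) − y_i)/h_i = 1, -2:
  1·m_0 + 4·m_1 + 1·m_2 = 6(Δ_1 - Δ_0) = -18
Natural end conditions: m_0 = m_2 = 0.
Hence m_0 = 0, m_1 = -9/2, m_2 = 0.
On [0, 1], s(t) = 0 + 7/4·t + 0·t² - 3/4·t³.
With t = 2/3: s(2/3) = 17/18.

0.9444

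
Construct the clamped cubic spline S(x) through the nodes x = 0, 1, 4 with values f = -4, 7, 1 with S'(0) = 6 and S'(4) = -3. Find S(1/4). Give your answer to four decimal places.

With M_i denoting the second derivative at x_i, h_i = 1, 3, and Δ_i = (y_(i+1) − y_i)/h_i = 11, -2:
  1·M_0 + 8·M_1 + 3·M_2 = 6(Δ_1 - Δ_0) = -78
Clamped end conditions give two more equations: 2h_0·M_0 + h_0·M_1 = 6(Δ_0 - S'(0)) = 30 and h_1·M_1 + 2h_1·M_2 = 6(S'(4) - Δ_1) = -6.
Solving the tridiagonal system: M_0 = 45/2, M_1 = -15, M_2 = 13/2.
On [0, 1], S(x) = -4 + 6·x + 45/4·x² - 25/4·x³.
With x = 1/4: S(1/4) = -485/256.

-1.8945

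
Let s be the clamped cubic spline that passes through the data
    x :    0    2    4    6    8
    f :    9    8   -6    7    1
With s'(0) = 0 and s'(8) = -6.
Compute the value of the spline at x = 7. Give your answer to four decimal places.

Write m_i for s''(x_i). With h_i = 2, 2, 2, 2 and divided differences Δ_i = -1/2, -7, 13/2, -3, the continuity of s' gives the tridiagonal system
  2·m_0 + 8·m_1 + 2·m_2 = 6(Δ_1 - Δ_0) = -39
  2·m_1 + 8·m_2 + 2·m_3 = 6(Δ_2 - Δ_1) = 81
  2·m_2 + 8·m_3 + 2·m_4 = 6(Δ_3 - Δ_2) = -57
Clamped end conditions give two more equations: 2h_0·m_0 + h_0·m_1 = 6(Δ_0 - s'(0)) = -3 and h_3·m_3 + 2h_3·m_4 = 6(s'(8) - Δ_3) = -18.
Hence m_0 = 33/8, m_1 = -39/4, m_2 = 123/8, m_3 = -45/4, m_4 = 9/8.
On [6, 8], s(x) = 7 + 33/8·(x - 6) - 45/8·(x - 6)² + 33/32·(x - 6)³.
With (x - 6) = 1: s(7) = 209/32.

6.5313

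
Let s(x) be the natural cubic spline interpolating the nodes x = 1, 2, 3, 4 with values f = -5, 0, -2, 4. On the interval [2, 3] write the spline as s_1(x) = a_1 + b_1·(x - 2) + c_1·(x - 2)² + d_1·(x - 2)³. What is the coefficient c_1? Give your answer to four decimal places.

Put m_i = s'' at the i-th knot. Here h = (1, 1, 1) and Δ = (5, -2, 6), so the interior equations h_(i-1)·m_(i-1) + 2(h_(i-1)+h_i)·m_i + h_i·m_(i+1) = 6(Δ_i − Δ_(i-1)) read
  1·m_0 + 4·m_1 + 1·m_2 = 6(Δ_1 - Δ_0) = -42
  1·m_1 + 4·m_2 + 1·m_3 = 6(Δ_2 - Δ_1) = 48
Natural end conditions: m_0 = m_3 = 0.
Solving the tridiagonal system: m_0 = 0, m_1 = -72/5, m_2 = 78/5, m_3 = 0.
On [2, 3], with s_1(x) = a_1 + b_1·(x - 2) + c_1·(x - 2)² + d_1·(x - 2)³: c_1 = m_1/2 = -36/5, d_1 = (m_2 - m_1)/(6h_1) = 5, b_1 = Δ_1 - h_1(2m_1 + m_2)/6 = 1/5.

-7.2000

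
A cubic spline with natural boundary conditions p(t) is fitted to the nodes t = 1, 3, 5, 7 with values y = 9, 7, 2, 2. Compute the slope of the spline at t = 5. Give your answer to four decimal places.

-1.5333

Write M_i for p''(x_i). With h_i = 2, 2, 2 and divided differences Δ_i = -1, -5/2, 0, the continuity of p' gives the tridiagonal system
  2·M_0 + 8·M_1 + 2·M_2 = 6(Δ_1 - Δ_0) = -9
  2·M_1 + 8·M_2 + 2·M_3 = 6(Δ_2 - Δ_1) = 15
Natural end conditions: M_0 = M_3 = 0.
Hence M_0 = 0, M_1 = -17/10, M_2 = 23/10, M_3 = 0.
On [5, 7], p'(t) = b_2 + 2c_2·(t - 5) + 3d_2·(t - 5)² with b_2 = Δ_2 - h_2(2M_2 + M_3)/6 = -23/15, c_2 = M_2/2 = 23/20, d_2 = (M_3 - M_2)/(6h_2) = -23/120. So p'(5) = -23/15.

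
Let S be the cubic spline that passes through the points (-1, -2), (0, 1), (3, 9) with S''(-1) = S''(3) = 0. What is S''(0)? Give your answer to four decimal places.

-0.2500

With σ_i denoting the second derivative at x_i, h_i = 1, 3, and Δ_i = (y_(i+1) − y_i)/h_i = 3, 8/3:
  1·σ_0 + 8·σ_1 + 3·σ_2 = 6(Δ_1 - Δ_0) = -2
Natural end conditions: σ_0 = σ_2 = 0.
Solving: σ_0 = 0, σ_1 = -1/4, σ_2 = 0.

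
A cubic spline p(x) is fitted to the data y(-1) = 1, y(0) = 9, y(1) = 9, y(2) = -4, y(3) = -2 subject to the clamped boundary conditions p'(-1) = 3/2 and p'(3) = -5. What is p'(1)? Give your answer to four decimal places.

Put M_i = p'' at the i-th knot. Here h = (1, 1, 1, 1) and Δ = (8, 0, -13, 2), so the interior equations h_(i-1)·M_(i-1) + 2(h_(i-1)+h_i)·M_i + h_i·M_(i+1) = 6(Δ_i − Δ_(i-1)) read
  1·M_0 + 4·M_1 + 1·M_2 = 6(Δ_1 - Δ_0) = -48
  1·M_1 + 4·M_2 + 1·M_3 = 6(Δ_2 - Δ_1) = -78
  1·M_2 + 4·M_3 + 1·M_4 = 6(Δ_3 - Δ_2) = 90
Clamped end conditions give two more equations: 2h_0·M_0 + h_0·M_1 = 6(Δ_0 - p'(-1)) = 39 and h_3·M_3 + 2h_3·M_4 = 6(p'(3) - Δ_3) = -42.
Forward elimination and back-substitution give M_0 = 203/8, M_1 = -47/4, M_2 = -211/8, M_3 = 157/4, M_4 = -325/8.
On [1, 2], p'(x) = b_2 + 2c_2·(x - 1) + 3d_2·(x - 1)² with b_2 = Δ_2 - h_2(2M_2 + M_3)/6 = -43/4, c_2 = M_2/2 = -211/16, d_2 = (M_3 - M_2)/(6h_2) = 175/16. So p'(1) = -43/4.

-10.7500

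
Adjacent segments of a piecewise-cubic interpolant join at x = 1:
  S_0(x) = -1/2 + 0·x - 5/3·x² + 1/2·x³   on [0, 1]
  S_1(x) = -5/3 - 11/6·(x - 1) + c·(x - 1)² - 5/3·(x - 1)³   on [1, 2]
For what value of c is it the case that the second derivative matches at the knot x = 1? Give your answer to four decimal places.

-0.1667

S_0''(x) = -10/3 + 3·x, so S_0''(1) = -1/3. On the right, S_1''(1) = 2c, so c = -1/6.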